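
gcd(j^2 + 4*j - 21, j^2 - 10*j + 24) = 1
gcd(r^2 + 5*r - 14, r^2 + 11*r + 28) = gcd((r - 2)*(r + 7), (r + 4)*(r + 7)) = r + 7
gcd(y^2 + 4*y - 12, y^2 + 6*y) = y + 6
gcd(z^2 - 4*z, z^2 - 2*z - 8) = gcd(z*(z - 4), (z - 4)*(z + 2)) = z - 4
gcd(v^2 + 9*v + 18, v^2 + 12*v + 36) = v + 6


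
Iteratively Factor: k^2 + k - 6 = (k + 3)*(k - 2)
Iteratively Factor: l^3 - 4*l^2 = (l)*(l^2 - 4*l) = l^2*(l - 4)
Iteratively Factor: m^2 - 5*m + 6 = (m - 2)*(m - 3)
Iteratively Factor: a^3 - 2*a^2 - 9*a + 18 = (a - 3)*(a^2 + a - 6) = (a - 3)*(a - 2)*(a + 3)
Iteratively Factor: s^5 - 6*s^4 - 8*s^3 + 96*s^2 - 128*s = (s - 4)*(s^4 - 2*s^3 - 16*s^2 + 32*s) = (s - 4)*(s + 4)*(s^3 - 6*s^2 + 8*s) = (s - 4)*(s - 2)*(s + 4)*(s^2 - 4*s) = (s - 4)^2*(s - 2)*(s + 4)*(s)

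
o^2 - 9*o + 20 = (o - 5)*(o - 4)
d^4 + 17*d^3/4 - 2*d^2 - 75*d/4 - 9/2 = (d - 2)*(d + 1/4)*(d + 3)^2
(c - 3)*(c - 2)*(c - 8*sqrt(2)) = c^3 - 8*sqrt(2)*c^2 - 5*c^2 + 6*c + 40*sqrt(2)*c - 48*sqrt(2)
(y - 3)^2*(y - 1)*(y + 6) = y^4 - y^3 - 27*y^2 + 81*y - 54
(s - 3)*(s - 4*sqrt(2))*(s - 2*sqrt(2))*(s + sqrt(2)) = s^4 - 5*sqrt(2)*s^3 - 3*s^3 + 4*s^2 + 15*sqrt(2)*s^2 - 12*s + 16*sqrt(2)*s - 48*sqrt(2)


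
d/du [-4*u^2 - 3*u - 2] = -8*u - 3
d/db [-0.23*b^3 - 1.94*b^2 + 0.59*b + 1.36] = -0.69*b^2 - 3.88*b + 0.59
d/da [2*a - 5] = 2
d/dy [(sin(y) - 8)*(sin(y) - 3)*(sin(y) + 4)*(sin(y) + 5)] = 2*(2*sin(y)^3 - 3*sin(y)^2 - 55*sin(y) - 2)*cos(y)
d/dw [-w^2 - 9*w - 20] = -2*w - 9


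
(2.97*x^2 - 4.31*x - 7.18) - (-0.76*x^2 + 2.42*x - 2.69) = 3.73*x^2 - 6.73*x - 4.49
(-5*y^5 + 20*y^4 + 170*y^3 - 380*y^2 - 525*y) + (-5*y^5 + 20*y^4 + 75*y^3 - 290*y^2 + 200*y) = -10*y^5 + 40*y^4 + 245*y^3 - 670*y^2 - 325*y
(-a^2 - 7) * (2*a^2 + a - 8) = -2*a^4 - a^3 - 6*a^2 - 7*a + 56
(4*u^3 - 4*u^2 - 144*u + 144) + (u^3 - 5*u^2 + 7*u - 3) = 5*u^3 - 9*u^2 - 137*u + 141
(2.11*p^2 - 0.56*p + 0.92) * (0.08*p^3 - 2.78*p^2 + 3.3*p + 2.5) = 0.1688*p^5 - 5.9106*p^4 + 8.5934*p^3 + 0.8694*p^2 + 1.636*p + 2.3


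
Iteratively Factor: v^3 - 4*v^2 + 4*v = (v)*(v^2 - 4*v + 4) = v*(v - 2)*(v - 2)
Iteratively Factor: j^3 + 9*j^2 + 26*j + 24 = (j + 2)*(j^2 + 7*j + 12) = (j + 2)*(j + 4)*(j + 3)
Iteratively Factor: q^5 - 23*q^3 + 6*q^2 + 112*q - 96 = (q - 4)*(q^4 + 4*q^3 - 7*q^2 - 22*q + 24) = (q - 4)*(q + 4)*(q^3 - 7*q + 6) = (q - 4)*(q - 1)*(q + 4)*(q^2 + q - 6) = (q - 4)*(q - 1)*(q + 3)*(q + 4)*(q - 2)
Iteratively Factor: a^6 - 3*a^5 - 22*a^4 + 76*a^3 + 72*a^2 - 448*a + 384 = (a - 2)*(a^5 - a^4 - 24*a^3 + 28*a^2 + 128*a - 192) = (a - 2)*(a + 4)*(a^4 - 5*a^3 - 4*a^2 + 44*a - 48) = (a - 2)^2*(a + 4)*(a^3 - 3*a^2 - 10*a + 24) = (a - 2)^2*(a + 3)*(a + 4)*(a^2 - 6*a + 8) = (a - 4)*(a - 2)^2*(a + 3)*(a + 4)*(a - 2)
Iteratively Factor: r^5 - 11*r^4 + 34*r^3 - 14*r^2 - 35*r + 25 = (r - 5)*(r^4 - 6*r^3 + 4*r^2 + 6*r - 5) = (r - 5)*(r - 1)*(r^3 - 5*r^2 - r + 5) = (r - 5)^2*(r - 1)*(r^2 - 1) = (r - 5)^2*(r - 1)^2*(r + 1)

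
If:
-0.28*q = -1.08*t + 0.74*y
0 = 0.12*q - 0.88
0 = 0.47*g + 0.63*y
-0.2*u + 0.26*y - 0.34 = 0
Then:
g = -1.34042553191489*y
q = 7.33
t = 0.685185185185185*y + 1.90123456790123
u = 1.3*y - 1.7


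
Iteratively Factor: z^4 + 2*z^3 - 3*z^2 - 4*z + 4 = (z - 1)*(z^3 + 3*z^2 - 4) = (z - 1)^2*(z^2 + 4*z + 4) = (z - 1)^2*(z + 2)*(z + 2)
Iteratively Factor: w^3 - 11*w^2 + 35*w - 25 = (w - 5)*(w^2 - 6*w + 5) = (w - 5)^2*(w - 1)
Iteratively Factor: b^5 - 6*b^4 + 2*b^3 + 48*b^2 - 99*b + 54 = (b - 2)*(b^4 - 4*b^3 - 6*b^2 + 36*b - 27) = (b - 2)*(b - 1)*(b^3 - 3*b^2 - 9*b + 27) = (b - 3)*(b - 2)*(b - 1)*(b^2 - 9) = (b - 3)^2*(b - 2)*(b - 1)*(b + 3)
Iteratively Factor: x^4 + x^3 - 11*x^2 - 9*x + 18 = (x - 1)*(x^3 + 2*x^2 - 9*x - 18) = (x - 3)*(x - 1)*(x^2 + 5*x + 6) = (x - 3)*(x - 1)*(x + 2)*(x + 3)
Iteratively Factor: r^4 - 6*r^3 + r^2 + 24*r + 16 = (r + 1)*(r^3 - 7*r^2 + 8*r + 16) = (r - 4)*(r + 1)*(r^2 - 3*r - 4) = (r - 4)^2*(r + 1)*(r + 1)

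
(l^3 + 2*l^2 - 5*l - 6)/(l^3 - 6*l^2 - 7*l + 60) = (l^2 - l - 2)/(l^2 - 9*l + 20)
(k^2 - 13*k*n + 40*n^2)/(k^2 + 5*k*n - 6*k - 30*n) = (k^2 - 13*k*n + 40*n^2)/(k^2 + 5*k*n - 6*k - 30*n)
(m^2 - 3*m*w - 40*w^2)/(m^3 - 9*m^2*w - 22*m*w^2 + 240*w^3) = 1/(m - 6*w)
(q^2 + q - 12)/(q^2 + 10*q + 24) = (q - 3)/(q + 6)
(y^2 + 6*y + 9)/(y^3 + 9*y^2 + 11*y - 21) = (y + 3)/(y^2 + 6*y - 7)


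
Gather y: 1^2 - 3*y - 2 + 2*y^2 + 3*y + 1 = 2*y^2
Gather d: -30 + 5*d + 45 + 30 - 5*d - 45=0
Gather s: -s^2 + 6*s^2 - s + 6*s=5*s^2 + 5*s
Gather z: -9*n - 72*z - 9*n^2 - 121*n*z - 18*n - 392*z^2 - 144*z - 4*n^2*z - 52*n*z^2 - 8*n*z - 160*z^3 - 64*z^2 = -9*n^2 - 27*n - 160*z^3 + z^2*(-52*n - 456) + z*(-4*n^2 - 129*n - 216)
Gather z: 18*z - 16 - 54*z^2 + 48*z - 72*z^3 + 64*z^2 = -72*z^3 + 10*z^2 + 66*z - 16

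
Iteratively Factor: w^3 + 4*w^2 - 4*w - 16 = (w - 2)*(w^2 + 6*w + 8) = (w - 2)*(w + 2)*(w + 4)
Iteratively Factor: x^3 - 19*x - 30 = (x + 2)*(x^2 - 2*x - 15) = (x - 5)*(x + 2)*(x + 3)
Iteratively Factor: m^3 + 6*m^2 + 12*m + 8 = (m + 2)*(m^2 + 4*m + 4) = (m + 2)^2*(m + 2)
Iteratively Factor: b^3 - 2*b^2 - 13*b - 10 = (b + 2)*(b^2 - 4*b - 5) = (b + 1)*(b + 2)*(b - 5)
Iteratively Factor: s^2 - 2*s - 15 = (s - 5)*(s + 3)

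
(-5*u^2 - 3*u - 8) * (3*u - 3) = -15*u^3 + 6*u^2 - 15*u + 24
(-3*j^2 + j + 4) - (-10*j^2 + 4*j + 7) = 7*j^2 - 3*j - 3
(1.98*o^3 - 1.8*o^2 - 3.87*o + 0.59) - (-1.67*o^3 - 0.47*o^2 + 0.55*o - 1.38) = 3.65*o^3 - 1.33*o^2 - 4.42*o + 1.97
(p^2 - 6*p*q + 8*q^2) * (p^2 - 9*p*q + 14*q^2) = p^4 - 15*p^3*q + 76*p^2*q^2 - 156*p*q^3 + 112*q^4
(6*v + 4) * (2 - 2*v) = -12*v^2 + 4*v + 8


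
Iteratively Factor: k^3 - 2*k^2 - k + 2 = (k + 1)*(k^2 - 3*k + 2) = (k - 1)*(k + 1)*(k - 2)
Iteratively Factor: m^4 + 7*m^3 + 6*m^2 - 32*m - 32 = (m + 1)*(m^3 + 6*m^2 - 32) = (m + 1)*(m + 4)*(m^2 + 2*m - 8) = (m - 2)*(m + 1)*(m + 4)*(m + 4)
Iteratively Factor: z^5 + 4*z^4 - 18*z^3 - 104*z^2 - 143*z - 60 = (z + 4)*(z^4 - 18*z^2 - 32*z - 15) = (z + 1)*(z + 4)*(z^3 - z^2 - 17*z - 15) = (z + 1)*(z + 3)*(z + 4)*(z^2 - 4*z - 5) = (z + 1)^2*(z + 3)*(z + 4)*(z - 5)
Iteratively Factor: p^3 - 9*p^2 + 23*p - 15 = (p - 3)*(p^2 - 6*p + 5) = (p - 5)*(p - 3)*(p - 1)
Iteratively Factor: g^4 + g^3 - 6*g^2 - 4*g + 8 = (g - 1)*(g^3 + 2*g^2 - 4*g - 8) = (g - 2)*(g - 1)*(g^2 + 4*g + 4) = (g - 2)*(g - 1)*(g + 2)*(g + 2)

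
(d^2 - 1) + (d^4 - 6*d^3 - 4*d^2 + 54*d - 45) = d^4 - 6*d^3 - 3*d^2 + 54*d - 46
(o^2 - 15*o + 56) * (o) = o^3 - 15*o^2 + 56*o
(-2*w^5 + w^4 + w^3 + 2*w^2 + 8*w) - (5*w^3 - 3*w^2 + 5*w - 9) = -2*w^5 + w^4 - 4*w^3 + 5*w^2 + 3*w + 9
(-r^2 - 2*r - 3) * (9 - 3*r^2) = 3*r^4 + 6*r^3 - 18*r - 27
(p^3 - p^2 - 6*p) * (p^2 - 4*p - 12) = p^5 - 5*p^4 - 14*p^3 + 36*p^2 + 72*p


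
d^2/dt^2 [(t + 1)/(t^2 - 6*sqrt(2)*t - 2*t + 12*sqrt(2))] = 2*(4*(t + 1)*(-t + 1 + 3*sqrt(2))^2 + (-3*t + 1 + 6*sqrt(2))*(t^2 - 6*sqrt(2)*t - 2*t + 12*sqrt(2)))/(t^2 - 6*sqrt(2)*t - 2*t + 12*sqrt(2))^3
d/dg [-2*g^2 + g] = 1 - 4*g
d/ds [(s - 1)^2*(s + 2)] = 3*s^2 - 3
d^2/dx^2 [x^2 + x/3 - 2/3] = 2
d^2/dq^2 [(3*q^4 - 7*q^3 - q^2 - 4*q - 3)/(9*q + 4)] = 2*(729*q^4 + 297*q^3 - 468*q^2 - 336*q - 115)/(729*q^3 + 972*q^2 + 432*q + 64)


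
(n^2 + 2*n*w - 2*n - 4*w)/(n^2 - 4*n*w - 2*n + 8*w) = (-n - 2*w)/(-n + 4*w)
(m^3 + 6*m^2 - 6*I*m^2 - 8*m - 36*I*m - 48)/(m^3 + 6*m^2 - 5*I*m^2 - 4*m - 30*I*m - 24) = (m - 2*I)/(m - I)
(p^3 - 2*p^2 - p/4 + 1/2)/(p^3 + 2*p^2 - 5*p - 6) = (p^2 - 1/4)/(p^2 + 4*p + 3)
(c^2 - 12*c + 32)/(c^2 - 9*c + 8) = (c - 4)/(c - 1)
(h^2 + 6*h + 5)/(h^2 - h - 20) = (h^2 + 6*h + 5)/(h^2 - h - 20)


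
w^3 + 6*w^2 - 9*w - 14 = (w - 2)*(w + 1)*(w + 7)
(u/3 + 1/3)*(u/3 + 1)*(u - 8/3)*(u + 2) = u^4/9 + 10*u^3/27 - 5*u^2/9 - 70*u/27 - 16/9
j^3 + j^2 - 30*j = j*(j - 5)*(j + 6)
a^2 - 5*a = a*(a - 5)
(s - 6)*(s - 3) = s^2 - 9*s + 18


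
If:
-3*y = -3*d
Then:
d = y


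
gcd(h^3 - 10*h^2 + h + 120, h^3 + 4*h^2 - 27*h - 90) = h^2 - 2*h - 15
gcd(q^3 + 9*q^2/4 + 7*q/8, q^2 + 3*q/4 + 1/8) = q + 1/2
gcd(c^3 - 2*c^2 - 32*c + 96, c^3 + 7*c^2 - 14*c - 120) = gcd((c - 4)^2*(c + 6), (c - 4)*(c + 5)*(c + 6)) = c^2 + 2*c - 24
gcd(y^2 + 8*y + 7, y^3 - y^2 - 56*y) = y + 7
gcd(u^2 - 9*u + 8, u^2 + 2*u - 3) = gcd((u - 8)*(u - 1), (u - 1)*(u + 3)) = u - 1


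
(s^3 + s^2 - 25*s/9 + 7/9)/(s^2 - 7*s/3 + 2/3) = (3*s^2 + 4*s - 7)/(3*(s - 2))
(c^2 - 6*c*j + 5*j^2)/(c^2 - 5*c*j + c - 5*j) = (c - j)/(c + 1)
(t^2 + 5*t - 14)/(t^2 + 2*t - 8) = (t + 7)/(t + 4)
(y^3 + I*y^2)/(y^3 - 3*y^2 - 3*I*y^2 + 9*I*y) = y*(y + I)/(y^2 - 3*y - 3*I*y + 9*I)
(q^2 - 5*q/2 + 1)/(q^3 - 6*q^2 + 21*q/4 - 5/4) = 2*(q - 2)/(2*q^2 - 11*q + 5)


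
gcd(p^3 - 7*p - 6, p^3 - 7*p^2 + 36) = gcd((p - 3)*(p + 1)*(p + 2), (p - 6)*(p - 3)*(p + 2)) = p^2 - p - 6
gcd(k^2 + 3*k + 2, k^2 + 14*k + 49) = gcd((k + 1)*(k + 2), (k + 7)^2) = 1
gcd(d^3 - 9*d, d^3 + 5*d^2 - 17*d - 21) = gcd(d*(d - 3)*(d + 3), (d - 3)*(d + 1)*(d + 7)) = d - 3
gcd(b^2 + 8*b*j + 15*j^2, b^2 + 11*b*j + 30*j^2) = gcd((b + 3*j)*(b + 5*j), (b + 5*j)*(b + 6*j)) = b + 5*j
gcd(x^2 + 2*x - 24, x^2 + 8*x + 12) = x + 6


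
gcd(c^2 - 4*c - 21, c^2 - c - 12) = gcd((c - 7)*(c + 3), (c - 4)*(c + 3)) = c + 3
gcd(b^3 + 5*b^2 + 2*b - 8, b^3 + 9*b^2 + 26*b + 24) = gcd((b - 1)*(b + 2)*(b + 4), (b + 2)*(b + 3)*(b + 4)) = b^2 + 6*b + 8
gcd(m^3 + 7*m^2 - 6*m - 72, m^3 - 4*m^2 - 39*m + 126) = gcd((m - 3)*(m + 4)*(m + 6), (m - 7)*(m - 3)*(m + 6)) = m^2 + 3*m - 18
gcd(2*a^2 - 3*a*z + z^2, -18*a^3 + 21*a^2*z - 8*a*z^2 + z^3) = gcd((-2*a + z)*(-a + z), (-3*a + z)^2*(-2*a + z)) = -2*a + z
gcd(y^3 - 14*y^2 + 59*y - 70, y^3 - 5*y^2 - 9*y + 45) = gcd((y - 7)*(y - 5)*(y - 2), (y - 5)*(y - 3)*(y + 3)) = y - 5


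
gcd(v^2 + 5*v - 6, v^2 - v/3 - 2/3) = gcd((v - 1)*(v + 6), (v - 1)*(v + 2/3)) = v - 1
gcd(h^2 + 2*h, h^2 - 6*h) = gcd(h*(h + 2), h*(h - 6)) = h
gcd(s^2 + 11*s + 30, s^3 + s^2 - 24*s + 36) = s + 6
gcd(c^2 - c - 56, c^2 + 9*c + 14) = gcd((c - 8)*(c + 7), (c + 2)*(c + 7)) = c + 7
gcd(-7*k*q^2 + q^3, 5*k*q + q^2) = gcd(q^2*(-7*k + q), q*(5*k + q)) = q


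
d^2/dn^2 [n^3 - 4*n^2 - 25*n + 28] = 6*n - 8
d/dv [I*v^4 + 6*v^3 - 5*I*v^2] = 2*v*(2*I*v^2 + 9*v - 5*I)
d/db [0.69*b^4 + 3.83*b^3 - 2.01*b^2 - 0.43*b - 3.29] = 2.76*b^3 + 11.49*b^2 - 4.02*b - 0.43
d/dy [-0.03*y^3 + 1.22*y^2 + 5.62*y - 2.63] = -0.09*y^2 + 2.44*y + 5.62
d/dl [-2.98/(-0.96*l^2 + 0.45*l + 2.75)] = (1.341 - 5.7216*l)/(-0.96*l^2 + 0.45*l + 2.75)^2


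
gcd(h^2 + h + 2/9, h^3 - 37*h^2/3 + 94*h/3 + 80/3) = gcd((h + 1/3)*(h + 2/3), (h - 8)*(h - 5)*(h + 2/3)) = h + 2/3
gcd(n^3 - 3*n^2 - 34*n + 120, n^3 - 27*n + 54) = n + 6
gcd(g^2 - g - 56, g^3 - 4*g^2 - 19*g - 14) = 1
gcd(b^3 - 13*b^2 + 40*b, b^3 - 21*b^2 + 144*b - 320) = b^2 - 13*b + 40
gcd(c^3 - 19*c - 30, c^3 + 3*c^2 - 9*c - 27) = c + 3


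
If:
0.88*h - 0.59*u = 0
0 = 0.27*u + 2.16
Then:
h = -5.36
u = -8.00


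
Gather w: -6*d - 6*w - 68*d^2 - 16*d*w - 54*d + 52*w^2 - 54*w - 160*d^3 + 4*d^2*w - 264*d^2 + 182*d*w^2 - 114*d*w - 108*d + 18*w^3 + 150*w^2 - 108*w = -160*d^3 - 332*d^2 - 168*d + 18*w^3 + w^2*(182*d + 202) + w*(4*d^2 - 130*d - 168)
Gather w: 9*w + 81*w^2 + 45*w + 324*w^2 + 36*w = 405*w^2 + 90*w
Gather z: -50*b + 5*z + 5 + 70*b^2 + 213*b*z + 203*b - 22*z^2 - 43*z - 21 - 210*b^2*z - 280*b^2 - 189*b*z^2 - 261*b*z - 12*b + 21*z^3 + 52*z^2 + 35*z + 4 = -210*b^2 + 141*b + 21*z^3 + z^2*(30 - 189*b) + z*(-210*b^2 - 48*b - 3) - 12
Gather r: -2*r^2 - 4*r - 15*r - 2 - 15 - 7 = -2*r^2 - 19*r - 24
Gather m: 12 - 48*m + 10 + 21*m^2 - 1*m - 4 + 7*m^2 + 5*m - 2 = 28*m^2 - 44*m + 16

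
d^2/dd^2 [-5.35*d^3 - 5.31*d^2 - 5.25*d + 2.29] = -32.1*d - 10.62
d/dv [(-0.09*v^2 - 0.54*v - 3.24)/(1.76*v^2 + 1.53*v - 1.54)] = (0.8127*v^2 + 11.682*v + 5.7888)/(3.0976*v^4 + 5.3856*v^3 - 3.0799*v^2 - 4.7124*v + 2.3716)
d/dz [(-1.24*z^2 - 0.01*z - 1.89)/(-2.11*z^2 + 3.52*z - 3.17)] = (-4.3859*z^2 - 0.114199999999999*z + 6.6845)/(4.4521*z^4 - 14.8544*z^3 + 25.7678*z^2 - 22.3168*z + 10.0489)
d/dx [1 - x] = -1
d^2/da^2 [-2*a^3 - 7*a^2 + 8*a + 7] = -12*a - 14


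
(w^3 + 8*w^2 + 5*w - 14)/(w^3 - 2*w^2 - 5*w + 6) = (w + 7)/(w - 3)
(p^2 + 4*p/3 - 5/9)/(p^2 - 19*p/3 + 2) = (p + 5/3)/(p - 6)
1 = 1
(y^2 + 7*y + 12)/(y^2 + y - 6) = (y + 4)/(y - 2)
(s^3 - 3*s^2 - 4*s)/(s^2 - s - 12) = s*(s + 1)/(s + 3)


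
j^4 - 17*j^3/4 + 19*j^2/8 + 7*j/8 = j*(j - 7/2)*(j - 1)*(j + 1/4)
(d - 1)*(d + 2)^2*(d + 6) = d^4 + 9*d^3 + 18*d^2 - 4*d - 24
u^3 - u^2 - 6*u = u*(u - 3)*(u + 2)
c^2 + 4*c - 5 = (c - 1)*(c + 5)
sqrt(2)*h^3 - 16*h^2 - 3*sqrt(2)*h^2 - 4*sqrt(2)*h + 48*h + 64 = (h - 4)*(h - 8*sqrt(2))*(sqrt(2)*h + sqrt(2))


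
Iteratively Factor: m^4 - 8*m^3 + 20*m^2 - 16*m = (m - 2)*(m^3 - 6*m^2 + 8*m) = (m - 4)*(m - 2)*(m^2 - 2*m) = m*(m - 4)*(m - 2)*(m - 2)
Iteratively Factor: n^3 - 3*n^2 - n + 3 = (n + 1)*(n^2 - 4*n + 3) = (n - 1)*(n + 1)*(n - 3)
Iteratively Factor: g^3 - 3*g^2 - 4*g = (g - 4)*(g^2 + g) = g*(g - 4)*(g + 1)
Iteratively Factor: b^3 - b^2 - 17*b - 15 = (b - 5)*(b^2 + 4*b + 3) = (b - 5)*(b + 1)*(b + 3)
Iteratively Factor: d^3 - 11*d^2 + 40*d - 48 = (d - 4)*(d^2 - 7*d + 12) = (d - 4)*(d - 3)*(d - 4)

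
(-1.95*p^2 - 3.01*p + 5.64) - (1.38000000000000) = -1.95*p^2 - 3.01*p + 4.26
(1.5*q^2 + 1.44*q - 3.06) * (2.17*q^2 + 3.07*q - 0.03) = 3.255*q^4 + 7.7298*q^3 - 2.2644*q^2 - 9.4374*q + 0.0918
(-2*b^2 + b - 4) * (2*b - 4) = -4*b^3 + 10*b^2 - 12*b + 16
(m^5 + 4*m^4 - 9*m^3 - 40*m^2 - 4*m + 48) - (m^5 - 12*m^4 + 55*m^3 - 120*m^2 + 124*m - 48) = 16*m^4 - 64*m^3 + 80*m^2 - 128*m + 96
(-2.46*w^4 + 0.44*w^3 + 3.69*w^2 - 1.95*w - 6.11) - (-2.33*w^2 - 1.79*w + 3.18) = -2.46*w^4 + 0.44*w^3 + 6.02*w^2 - 0.16*w - 9.29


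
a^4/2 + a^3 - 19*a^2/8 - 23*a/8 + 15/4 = (a/2 + 1)*(a - 3/2)*(a - 1)*(a + 5/2)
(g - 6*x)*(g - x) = g^2 - 7*g*x + 6*x^2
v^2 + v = v*(v + 1)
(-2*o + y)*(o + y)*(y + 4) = -2*o^2*y - 8*o^2 - o*y^2 - 4*o*y + y^3 + 4*y^2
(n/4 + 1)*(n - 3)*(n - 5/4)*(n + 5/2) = n^4/4 + 9*n^3/16 - 111*n^2/32 - 145*n/32 + 75/8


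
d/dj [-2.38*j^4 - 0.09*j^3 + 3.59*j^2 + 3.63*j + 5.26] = -9.52*j^3 - 0.27*j^2 + 7.18*j + 3.63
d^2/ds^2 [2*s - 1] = 0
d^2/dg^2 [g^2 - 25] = 2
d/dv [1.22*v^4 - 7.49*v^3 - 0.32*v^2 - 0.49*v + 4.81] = 4.88*v^3 - 22.47*v^2 - 0.64*v - 0.49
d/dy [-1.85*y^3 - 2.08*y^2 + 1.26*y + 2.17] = -5.55*y^2 - 4.16*y + 1.26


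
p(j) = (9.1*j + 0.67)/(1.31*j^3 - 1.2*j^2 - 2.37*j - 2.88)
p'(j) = (9.1*j + 0.67)*(-3.93*j^2 + 2.4*j + 2.37)/(1.31*j^3 - 1.2*j^2 - 2.37*j - 2.88)^2 + 9.1/(1.31*j^3 - 1.2*j^2 - 2.37*j - 2.88) = (-23.842*j^3 + 8.2869*j^2 + 1.608*j - 24.6201)/(1.7161*j^6 - 3.144*j^5 - 4.7694*j^4 - 1.8576*j^3 + 12.5289*j^2 + 13.6512*j + 8.2944)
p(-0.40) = 1.35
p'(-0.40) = -4.60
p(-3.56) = 0.46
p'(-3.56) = 0.24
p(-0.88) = 2.80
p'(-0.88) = -0.49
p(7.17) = 0.16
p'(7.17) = -0.05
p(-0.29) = 0.85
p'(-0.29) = -4.40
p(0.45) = -1.17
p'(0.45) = -1.47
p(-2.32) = 1.01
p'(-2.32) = 0.77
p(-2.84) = 0.70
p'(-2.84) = 0.45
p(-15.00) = 0.03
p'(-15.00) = 0.00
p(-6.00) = 0.17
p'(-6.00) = 0.05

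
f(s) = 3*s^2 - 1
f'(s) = 6*s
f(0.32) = -0.69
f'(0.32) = 1.92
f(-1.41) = 4.96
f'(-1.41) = -8.46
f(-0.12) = -0.96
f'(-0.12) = -0.72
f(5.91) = 103.78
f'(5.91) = 35.46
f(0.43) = -0.45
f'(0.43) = 2.58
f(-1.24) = 3.61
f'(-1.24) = -7.44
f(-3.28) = 31.28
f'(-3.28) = -19.68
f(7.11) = 150.66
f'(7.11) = 42.66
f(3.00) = 26.00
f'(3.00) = 18.00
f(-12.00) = 431.00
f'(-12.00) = -72.00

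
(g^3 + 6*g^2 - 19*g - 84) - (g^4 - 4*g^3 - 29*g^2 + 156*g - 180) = -g^4 + 5*g^3 + 35*g^2 - 175*g + 96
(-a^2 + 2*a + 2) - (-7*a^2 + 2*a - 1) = 6*a^2 + 3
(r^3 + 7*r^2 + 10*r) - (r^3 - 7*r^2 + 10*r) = 14*r^2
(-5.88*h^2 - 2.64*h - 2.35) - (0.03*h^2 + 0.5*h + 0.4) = -5.91*h^2 - 3.14*h - 2.75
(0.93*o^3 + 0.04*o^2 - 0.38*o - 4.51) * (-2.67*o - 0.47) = -2.4831*o^4 - 0.5439*o^3 + 0.9958*o^2 + 12.2203*o + 2.1197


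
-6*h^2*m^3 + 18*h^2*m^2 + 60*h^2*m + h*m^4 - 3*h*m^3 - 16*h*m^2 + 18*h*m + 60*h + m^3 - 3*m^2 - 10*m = (-6*h + m)*(m - 5)*(m + 2)*(h*m + 1)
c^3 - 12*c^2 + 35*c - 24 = (c - 8)*(c - 3)*(c - 1)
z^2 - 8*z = z*(z - 8)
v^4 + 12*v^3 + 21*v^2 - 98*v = v*(v - 2)*(v + 7)^2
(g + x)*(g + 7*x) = g^2 + 8*g*x + 7*x^2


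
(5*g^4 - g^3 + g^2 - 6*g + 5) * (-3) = -15*g^4 + 3*g^3 - 3*g^2 + 18*g - 15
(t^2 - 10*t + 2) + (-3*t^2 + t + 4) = -2*t^2 - 9*t + 6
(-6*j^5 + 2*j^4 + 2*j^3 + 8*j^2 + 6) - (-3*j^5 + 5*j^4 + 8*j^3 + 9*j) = -3*j^5 - 3*j^4 - 6*j^3 + 8*j^2 - 9*j + 6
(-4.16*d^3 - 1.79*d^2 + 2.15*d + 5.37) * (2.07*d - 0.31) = -8.6112*d^4 - 2.4157*d^3 + 5.0054*d^2 + 10.4494*d - 1.6647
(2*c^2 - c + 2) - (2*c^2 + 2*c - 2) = 4 - 3*c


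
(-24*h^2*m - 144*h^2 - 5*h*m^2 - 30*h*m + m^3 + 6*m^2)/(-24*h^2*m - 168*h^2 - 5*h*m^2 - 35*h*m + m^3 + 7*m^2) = (m + 6)/(m + 7)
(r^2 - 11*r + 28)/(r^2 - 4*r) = (r - 7)/r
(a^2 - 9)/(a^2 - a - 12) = (a - 3)/(a - 4)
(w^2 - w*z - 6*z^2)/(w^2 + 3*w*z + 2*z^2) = (w - 3*z)/(w + z)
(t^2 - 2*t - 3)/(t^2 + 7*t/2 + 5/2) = 2*(t - 3)/(2*t + 5)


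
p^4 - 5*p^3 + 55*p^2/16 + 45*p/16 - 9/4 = (p - 4)*(p - 1)*(p - 3/4)*(p + 3/4)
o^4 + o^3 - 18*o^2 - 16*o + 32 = (o - 4)*(o - 1)*(o + 2)*(o + 4)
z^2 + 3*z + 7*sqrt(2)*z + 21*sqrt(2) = (z + 3)*(z + 7*sqrt(2))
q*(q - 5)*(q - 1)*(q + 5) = q^4 - q^3 - 25*q^2 + 25*q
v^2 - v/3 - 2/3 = (v - 1)*(v + 2/3)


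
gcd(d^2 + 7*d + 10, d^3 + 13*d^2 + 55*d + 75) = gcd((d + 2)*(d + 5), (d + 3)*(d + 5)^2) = d + 5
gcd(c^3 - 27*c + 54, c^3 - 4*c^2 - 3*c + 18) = c^2 - 6*c + 9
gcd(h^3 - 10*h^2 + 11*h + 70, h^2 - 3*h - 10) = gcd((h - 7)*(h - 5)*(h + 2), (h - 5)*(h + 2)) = h^2 - 3*h - 10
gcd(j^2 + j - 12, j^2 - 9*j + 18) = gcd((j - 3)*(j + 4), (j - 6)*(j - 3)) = j - 3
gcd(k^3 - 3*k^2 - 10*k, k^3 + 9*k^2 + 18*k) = k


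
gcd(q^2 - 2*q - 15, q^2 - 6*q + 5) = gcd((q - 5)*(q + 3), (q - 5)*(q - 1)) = q - 5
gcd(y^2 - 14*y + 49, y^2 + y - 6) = 1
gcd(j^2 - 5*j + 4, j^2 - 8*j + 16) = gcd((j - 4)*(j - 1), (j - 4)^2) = j - 4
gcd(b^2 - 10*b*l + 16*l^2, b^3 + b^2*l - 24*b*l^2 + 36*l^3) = b - 2*l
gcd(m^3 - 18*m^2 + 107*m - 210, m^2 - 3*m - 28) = m - 7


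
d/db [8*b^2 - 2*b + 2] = 16*b - 2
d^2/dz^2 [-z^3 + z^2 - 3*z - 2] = 2 - 6*z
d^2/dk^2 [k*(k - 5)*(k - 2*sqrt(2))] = 6*k - 10 - 4*sqrt(2)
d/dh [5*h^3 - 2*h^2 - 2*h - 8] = 15*h^2 - 4*h - 2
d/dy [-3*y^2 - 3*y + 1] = -6*y - 3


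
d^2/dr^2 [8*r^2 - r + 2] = 16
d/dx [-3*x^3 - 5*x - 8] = -9*x^2 - 5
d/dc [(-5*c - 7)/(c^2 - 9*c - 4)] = (5*c^2 + 14*c - 43)/(c^4 - 18*c^3 + 73*c^2 + 72*c + 16)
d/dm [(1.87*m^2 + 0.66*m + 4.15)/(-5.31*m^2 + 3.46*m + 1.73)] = (9.9748*m^2 + 50.5432*m - 13.2172)/(28.1961*m^4 - 36.7452*m^3 - 6.401*m^2 + 11.9716*m + 2.9929)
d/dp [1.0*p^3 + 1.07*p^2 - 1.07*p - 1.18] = 3.0*p^2 + 2.14*p - 1.07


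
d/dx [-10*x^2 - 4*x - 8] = -20*x - 4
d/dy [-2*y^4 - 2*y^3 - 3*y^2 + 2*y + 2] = -8*y^3 - 6*y^2 - 6*y + 2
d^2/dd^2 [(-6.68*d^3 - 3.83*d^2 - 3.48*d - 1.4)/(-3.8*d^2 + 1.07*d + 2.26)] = (1.13686837721616e-13*d^5 - 5.6843418860808e-14*d^4 + 261.679504*d^3 + 415.569696*d^2 + 349.875648*d + 49.545664)/(54.872*d^6 - 46.3524*d^5 - 84.85134*d^4 + 53.909917*d^3 + 50.464218*d^2 - 16.395396*d - 11.543176)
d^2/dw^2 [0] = 0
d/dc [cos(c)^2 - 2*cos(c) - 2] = 2*(1 - cos(c))*sin(c)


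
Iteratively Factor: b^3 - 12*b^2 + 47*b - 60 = (b - 5)*(b^2 - 7*b + 12) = (b - 5)*(b - 3)*(b - 4)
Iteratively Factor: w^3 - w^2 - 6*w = (w)*(w^2 - w - 6) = w*(w + 2)*(w - 3)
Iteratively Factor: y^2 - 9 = (y + 3)*(y - 3)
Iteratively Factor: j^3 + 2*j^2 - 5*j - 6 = (j + 3)*(j^2 - j - 2) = (j + 1)*(j + 3)*(j - 2)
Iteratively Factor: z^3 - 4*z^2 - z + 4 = (z - 4)*(z^2 - 1) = (z - 4)*(z - 1)*(z + 1)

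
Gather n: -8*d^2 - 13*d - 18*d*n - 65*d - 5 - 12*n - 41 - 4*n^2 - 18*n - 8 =-8*d^2 - 78*d - 4*n^2 + n*(-18*d - 30) - 54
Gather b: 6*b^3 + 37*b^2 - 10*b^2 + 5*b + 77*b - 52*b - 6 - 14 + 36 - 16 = 6*b^3 + 27*b^2 + 30*b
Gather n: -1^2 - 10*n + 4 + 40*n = 30*n + 3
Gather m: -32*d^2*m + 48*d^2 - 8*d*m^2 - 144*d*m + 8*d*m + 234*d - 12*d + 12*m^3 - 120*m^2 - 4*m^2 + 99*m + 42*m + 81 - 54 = 48*d^2 + 222*d + 12*m^3 + m^2*(-8*d - 124) + m*(-32*d^2 - 136*d + 141) + 27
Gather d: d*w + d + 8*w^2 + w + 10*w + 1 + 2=d*(w + 1) + 8*w^2 + 11*w + 3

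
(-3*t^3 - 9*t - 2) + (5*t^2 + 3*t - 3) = -3*t^3 + 5*t^2 - 6*t - 5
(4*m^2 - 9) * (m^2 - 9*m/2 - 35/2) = 4*m^4 - 18*m^3 - 79*m^2 + 81*m/2 + 315/2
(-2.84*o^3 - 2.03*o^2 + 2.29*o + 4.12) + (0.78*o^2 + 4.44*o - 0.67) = -2.84*o^3 - 1.25*o^2 + 6.73*o + 3.45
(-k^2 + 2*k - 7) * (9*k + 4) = -9*k^3 + 14*k^2 - 55*k - 28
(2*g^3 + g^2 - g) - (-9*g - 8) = 2*g^3 + g^2 + 8*g + 8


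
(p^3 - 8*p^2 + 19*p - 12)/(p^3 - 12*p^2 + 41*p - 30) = (p^2 - 7*p + 12)/(p^2 - 11*p + 30)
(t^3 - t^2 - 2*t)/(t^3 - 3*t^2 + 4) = t/(t - 2)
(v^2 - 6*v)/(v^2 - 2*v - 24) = v/(v + 4)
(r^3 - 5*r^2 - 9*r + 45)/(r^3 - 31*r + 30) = (r^2 - 9)/(r^2 + 5*r - 6)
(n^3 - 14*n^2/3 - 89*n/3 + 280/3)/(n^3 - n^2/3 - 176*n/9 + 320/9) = 3*(n - 7)/(3*n - 8)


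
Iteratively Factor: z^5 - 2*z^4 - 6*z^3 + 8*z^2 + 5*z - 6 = (z + 2)*(z^4 - 4*z^3 + 2*z^2 + 4*z - 3) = (z - 3)*(z + 2)*(z^3 - z^2 - z + 1) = (z - 3)*(z - 1)*(z + 2)*(z^2 - 1) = (z - 3)*(z - 1)*(z + 1)*(z + 2)*(z - 1)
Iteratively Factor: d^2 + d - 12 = (d - 3)*(d + 4)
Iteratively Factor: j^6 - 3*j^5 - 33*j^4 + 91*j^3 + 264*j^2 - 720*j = (j + 4)*(j^5 - 7*j^4 - 5*j^3 + 111*j^2 - 180*j) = j*(j + 4)*(j^4 - 7*j^3 - 5*j^2 + 111*j - 180) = j*(j + 4)^2*(j^3 - 11*j^2 + 39*j - 45) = j*(j - 3)*(j + 4)^2*(j^2 - 8*j + 15) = j*(j - 5)*(j - 3)*(j + 4)^2*(j - 3)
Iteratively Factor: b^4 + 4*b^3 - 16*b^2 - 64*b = (b + 4)*(b^3 - 16*b) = b*(b + 4)*(b^2 - 16) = b*(b + 4)^2*(b - 4)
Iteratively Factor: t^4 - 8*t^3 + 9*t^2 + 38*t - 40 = (t + 2)*(t^3 - 10*t^2 + 29*t - 20) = (t - 4)*(t + 2)*(t^2 - 6*t + 5) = (t - 5)*(t - 4)*(t + 2)*(t - 1)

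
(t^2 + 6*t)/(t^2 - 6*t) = (t + 6)/(t - 6)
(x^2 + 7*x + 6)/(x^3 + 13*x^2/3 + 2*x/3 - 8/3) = 3*(x + 6)/(3*x^2 + 10*x - 8)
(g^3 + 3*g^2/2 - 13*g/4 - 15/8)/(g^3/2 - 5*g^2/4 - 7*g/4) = (-8*g^3 - 12*g^2 + 26*g + 15)/(2*g*(-2*g^2 + 5*g + 7))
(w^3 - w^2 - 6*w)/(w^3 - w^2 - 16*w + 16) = w*(w^2 - w - 6)/(w^3 - w^2 - 16*w + 16)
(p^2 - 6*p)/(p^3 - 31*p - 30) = p/(p^2 + 6*p + 5)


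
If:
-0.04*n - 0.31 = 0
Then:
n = -7.75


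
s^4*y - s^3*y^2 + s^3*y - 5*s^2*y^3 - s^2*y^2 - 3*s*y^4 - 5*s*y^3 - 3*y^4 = (s - 3*y)*(s + y)^2*(s*y + y)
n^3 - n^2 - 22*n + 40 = (n - 4)*(n - 2)*(n + 5)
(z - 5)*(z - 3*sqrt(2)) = z^2 - 5*z - 3*sqrt(2)*z + 15*sqrt(2)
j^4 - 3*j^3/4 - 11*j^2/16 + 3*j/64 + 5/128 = (j - 5/4)*(j - 1/4)*(j + 1/4)*(j + 1/2)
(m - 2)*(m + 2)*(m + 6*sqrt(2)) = m^3 + 6*sqrt(2)*m^2 - 4*m - 24*sqrt(2)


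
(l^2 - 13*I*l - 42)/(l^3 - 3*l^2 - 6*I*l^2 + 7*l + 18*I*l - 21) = (l - 6*I)/(l^2 + l*(-3 + I) - 3*I)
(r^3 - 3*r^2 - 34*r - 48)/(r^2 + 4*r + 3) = (r^2 - 6*r - 16)/(r + 1)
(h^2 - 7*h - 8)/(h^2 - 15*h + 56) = (h + 1)/(h - 7)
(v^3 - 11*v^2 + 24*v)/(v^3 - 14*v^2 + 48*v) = (v - 3)/(v - 6)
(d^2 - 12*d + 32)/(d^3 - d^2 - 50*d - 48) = (d - 4)/(d^2 + 7*d + 6)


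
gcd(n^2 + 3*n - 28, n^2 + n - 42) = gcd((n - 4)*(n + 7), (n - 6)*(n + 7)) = n + 7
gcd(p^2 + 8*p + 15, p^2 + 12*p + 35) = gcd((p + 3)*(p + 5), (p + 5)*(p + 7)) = p + 5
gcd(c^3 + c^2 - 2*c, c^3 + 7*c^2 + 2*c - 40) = 1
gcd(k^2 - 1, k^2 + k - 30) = 1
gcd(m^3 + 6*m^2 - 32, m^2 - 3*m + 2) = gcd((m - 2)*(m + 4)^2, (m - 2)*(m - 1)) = m - 2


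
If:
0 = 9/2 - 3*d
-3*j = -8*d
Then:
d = 3/2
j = 4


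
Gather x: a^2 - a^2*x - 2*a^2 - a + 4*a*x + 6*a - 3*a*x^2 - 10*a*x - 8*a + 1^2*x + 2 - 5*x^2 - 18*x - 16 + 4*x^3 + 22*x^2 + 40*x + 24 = -a^2 - 3*a + 4*x^3 + x^2*(17 - 3*a) + x*(-a^2 - 6*a + 23) + 10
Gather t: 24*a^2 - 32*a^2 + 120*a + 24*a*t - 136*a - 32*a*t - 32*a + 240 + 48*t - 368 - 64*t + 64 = -8*a^2 - 48*a + t*(-8*a - 16) - 64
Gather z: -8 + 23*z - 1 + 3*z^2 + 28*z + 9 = 3*z^2 + 51*z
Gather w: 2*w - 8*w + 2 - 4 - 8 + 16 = 6 - 6*w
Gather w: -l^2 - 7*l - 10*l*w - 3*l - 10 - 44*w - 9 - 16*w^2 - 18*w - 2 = -l^2 - 10*l - 16*w^2 + w*(-10*l - 62) - 21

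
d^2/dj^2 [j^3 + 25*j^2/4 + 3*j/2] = 6*j + 25/2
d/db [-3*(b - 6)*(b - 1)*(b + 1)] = -9*b^2 + 36*b + 3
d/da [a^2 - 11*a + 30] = 2*a - 11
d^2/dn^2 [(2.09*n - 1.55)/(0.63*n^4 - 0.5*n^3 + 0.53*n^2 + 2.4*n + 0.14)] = (9.954252*n^7 - 22.8375*n^6 + 21.969606*n^5 - 36.24939*n^4 - 0.298998000000005*n^3 + 11.94375*n^2 - 13.411068*n - 19.03046)/(0.250047*n^12 - 0.59535*n^11 + 1.103571*n^10 + 1.73098*n^9 - 3.440901*n^8 + 5.92221*n^7 + 7.604753*n^6 - 5.57004*n^5 + 8.305422*n^4 + 14.86308*n^3 + 2.450364*n^2 + 0.14112*n + 0.002744)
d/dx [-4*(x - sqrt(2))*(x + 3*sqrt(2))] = -8*x - 8*sqrt(2)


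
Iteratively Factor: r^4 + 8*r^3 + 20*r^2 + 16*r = (r + 2)*(r^3 + 6*r^2 + 8*r) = (r + 2)*(r + 4)*(r^2 + 2*r) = r*(r + 2)*(r + 4)*(r + 2)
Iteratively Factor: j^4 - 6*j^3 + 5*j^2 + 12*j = (j - 4)*(j^3 - 2*j^2 - 3*j) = (j - 4)*(j - 3)*(j^2 + j) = (j - 4)*(j - 3)*(j + 1)*(j)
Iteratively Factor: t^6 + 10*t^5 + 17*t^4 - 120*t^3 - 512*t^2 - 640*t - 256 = (t + 4)*(t^5 + 6*t^4 - 7*t^3 - 92*t^2 - 144*t - 64) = (t - 4)*(t + 4)*(t^4 + 10*t^3 + 33*t^2 + 40*t + 16) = (t - 4)*(t + 4)^2*(t^3 + 6*t^2 + 9*t + 4) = (t - 4)*(t + 4)^3*(t^2 + 2*t + 1) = (t - 4)*(t + 1)*(t + 4)^3*(t + 1)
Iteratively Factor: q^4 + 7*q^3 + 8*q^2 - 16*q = (q)*(q^3 + 7*q^2 + 8*q - 16) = q*(q + 4)*(q^2 + 3*q - 4) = q*(q + 4)^2*(q - 1)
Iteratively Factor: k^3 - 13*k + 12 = (k - 3)*(k^2 + 3*k - 4) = (k - 3)*(k - 1)*(k + 4)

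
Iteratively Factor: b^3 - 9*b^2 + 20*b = (b - 5)*(b^2 - 4*b) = (b - 5)*(b - 4)*(b)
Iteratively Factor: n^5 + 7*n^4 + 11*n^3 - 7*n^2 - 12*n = (n + 1)*(n^4 + 6*n^3 + 5*n^2 - 12*n) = (n + 1)*(n + 3)*(n^3 + 3*n^2 - 4*n) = (n + 1)*(n + 3)*(n + 4)*(n^2 - n) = (n - 1)*(n + 1)*(n + 3)*(n + 4)*(n)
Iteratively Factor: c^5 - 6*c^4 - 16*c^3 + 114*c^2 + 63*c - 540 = (c - 3)*(c^4 - 3*c^3 - 25*c^2 + 39*c + 180) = (c - 3)*(c + 3)*(c^3 - 6*c^2 - 7*c + 60) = (c - 4)*(c - 3)*(c + 3)*(c^2 - 2*c - 15) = (c - 5)*(c - 4)*(c - 3)*(c + 3)*(c + 3)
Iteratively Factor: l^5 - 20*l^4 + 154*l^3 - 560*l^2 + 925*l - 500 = (l - 5)*(l^4 - 15*l^3 + 79*l^2 - 165*l + 100) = (l - 5)^2*(l^3 - 10*l^2 + 29*l - 20) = (l - 5)^2*(l - 4)*(l^2 - 6*l + 5) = (l - 5)^3*(l - 4)*(l - 1)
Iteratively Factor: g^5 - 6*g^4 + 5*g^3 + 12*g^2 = (g)*(g^4 - 6*g^3 + 5*g^2 + 12*g) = g*(g - 3)*(g^3 - 3*g^2 - 4*g) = g^2*(g - 3)*(g^2 - 3*g - 4) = g^2*(g - 3)*(g + 1)*(g - 4)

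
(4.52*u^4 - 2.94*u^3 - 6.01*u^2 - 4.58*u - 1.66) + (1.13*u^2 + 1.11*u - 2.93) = 4.52*u^4 - 2.94*u^3 - 4.88*u^2 - 3.47*u - 4.59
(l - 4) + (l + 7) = 2*l + 3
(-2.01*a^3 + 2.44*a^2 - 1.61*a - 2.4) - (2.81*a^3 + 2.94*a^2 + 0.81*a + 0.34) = -4.82*a^3 - 0.5*a^2 - 2.42*a - 2.74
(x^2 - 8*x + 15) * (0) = 0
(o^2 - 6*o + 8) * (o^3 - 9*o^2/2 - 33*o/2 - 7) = o^5 - 21*o^4/2 + 37*o^3/2 + 56*o^2 - 90*o - 56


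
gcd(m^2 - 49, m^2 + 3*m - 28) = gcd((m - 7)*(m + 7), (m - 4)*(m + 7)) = m + 7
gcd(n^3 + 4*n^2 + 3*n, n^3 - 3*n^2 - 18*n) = n^2 + 3*n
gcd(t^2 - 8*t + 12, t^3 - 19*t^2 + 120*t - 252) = t - 6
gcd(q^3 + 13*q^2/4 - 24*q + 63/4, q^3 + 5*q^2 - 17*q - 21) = q^2 + 4*q - 21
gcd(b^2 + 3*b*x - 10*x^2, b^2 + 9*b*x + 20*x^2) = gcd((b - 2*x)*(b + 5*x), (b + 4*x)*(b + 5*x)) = b + 5*x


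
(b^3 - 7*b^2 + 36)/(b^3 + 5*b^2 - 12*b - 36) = (b - 6)/(b + 6)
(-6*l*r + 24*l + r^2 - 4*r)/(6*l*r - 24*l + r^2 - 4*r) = (-6*l + r)/(6*l + r)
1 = 1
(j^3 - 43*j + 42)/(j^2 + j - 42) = j - 1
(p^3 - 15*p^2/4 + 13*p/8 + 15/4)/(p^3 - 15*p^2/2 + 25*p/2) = (4*p^2 - 5*p - 6)/(4*p*(p - 5))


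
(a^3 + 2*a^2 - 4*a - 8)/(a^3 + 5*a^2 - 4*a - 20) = (a + 2)/(a + 5)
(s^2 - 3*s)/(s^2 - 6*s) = (s - 3)/(s - 6)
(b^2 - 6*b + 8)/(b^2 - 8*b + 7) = (b^2 - 6*b + 8)/(b^2 - 8*b + 7)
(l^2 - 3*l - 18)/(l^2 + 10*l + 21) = (l - 6)/(l + 7)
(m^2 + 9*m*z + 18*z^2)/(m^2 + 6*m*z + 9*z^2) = (m + 6*z)/(m + 3*z)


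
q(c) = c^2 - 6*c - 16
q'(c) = 2*c - 6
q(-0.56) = -12.33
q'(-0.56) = -7.12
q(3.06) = -25.00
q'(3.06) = 0.12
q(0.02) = -16.12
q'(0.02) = -5.96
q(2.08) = -24.15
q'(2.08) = -1.84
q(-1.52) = -4.57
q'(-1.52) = -9.04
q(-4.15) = 26.12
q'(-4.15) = -14.30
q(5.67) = -17.87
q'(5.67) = 5.34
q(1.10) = -21.39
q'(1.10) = -3.80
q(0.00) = -16.00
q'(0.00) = -6.00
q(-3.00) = 11.00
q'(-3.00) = -12.00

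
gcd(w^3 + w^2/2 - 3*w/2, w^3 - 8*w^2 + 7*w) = w^2 - w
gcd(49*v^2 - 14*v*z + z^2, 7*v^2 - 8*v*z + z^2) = -7*v + z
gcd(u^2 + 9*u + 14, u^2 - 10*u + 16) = 1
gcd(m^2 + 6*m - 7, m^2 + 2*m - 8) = 1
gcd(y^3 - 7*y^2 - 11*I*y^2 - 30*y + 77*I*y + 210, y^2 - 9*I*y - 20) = y - 5*I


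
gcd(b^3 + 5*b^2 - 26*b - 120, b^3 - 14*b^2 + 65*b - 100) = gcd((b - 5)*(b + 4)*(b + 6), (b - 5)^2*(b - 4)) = b - 5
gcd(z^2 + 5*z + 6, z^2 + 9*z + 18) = z + 3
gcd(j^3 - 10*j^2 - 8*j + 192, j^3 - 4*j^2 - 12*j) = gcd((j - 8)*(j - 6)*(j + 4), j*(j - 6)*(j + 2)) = j - 6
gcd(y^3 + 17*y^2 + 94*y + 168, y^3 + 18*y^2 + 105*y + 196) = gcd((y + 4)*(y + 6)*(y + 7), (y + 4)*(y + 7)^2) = y^2 + 11*y + 28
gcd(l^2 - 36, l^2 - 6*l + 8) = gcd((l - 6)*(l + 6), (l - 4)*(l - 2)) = 1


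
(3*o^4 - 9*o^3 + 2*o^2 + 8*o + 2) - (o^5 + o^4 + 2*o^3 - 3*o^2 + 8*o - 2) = -o^5 + 2*o^4 - 11*o^3 + 5*o^2 + 4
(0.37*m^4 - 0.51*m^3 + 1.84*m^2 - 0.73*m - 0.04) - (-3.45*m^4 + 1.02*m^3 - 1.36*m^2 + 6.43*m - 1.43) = 3.82*m^4 - 1.53*m^3 + 3.2*m^2 - 7.16*m + 1.39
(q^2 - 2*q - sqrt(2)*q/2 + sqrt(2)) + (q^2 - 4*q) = 2*q^2 - 6*q - sqrt(2)*q/2 + sqrt(2)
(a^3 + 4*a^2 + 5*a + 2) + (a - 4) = a^3 + 4*a^2 + 6*a - 2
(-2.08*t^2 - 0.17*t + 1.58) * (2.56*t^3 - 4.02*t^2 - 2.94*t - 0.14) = -5.3248*t^5 + 7.9264*t^4 + 10.8434*t^3 - 5.5606*t^2 - 4.6214*t - 0.2212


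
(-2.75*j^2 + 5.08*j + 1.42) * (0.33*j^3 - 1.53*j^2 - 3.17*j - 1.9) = -0.9075*j^5 + 5.8839*j^4 + 1.4137*j^3 - 13.0512*j^2 - 14.1534*j - 2.698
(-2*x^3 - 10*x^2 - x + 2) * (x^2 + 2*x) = -2*x^5 - 14*x^4 - 21*x^3 + 4*x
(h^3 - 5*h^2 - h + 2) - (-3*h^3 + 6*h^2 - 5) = 4*h^3 - 11*h^2 - h + 7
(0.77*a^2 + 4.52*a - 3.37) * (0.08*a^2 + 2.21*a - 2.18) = 0.0616*a^4 + 2.0633*a^3 + 8.041*a^2 - 17.3013*a + 7.3466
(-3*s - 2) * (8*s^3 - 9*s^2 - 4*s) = -24*s^4 + 11*s^3 + 30*s^2 + 8*s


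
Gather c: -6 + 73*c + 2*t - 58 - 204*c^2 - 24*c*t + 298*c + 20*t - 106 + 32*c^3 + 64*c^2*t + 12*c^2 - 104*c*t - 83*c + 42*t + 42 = 32*c^3 + c^2*(64*t - 192) + c*(288 - 128*t) + 64*t - 128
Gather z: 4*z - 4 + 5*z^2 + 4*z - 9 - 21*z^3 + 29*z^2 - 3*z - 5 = -21*z^3 + 34*z^2 + 5*z - 18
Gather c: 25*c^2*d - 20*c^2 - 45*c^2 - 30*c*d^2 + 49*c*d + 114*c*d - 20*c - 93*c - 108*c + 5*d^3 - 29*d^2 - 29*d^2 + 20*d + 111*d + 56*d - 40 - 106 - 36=c^2*(25*d - 65) + c*(-30*d^2 + 163*d - 221) + 5*d^3 - 58*d^2 + 187*d - 182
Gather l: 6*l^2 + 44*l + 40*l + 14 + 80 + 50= 6*l^2 + 84*l + 144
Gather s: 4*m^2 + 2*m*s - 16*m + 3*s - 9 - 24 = 4*m^2 - 16*m + s*(2*m + 3) - 33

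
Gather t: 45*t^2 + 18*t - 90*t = 45*t^2 - 72*t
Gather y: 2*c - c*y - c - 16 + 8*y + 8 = c + y*(8 - c) - 8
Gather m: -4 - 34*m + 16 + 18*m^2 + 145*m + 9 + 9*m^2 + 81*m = 27*m^2 + 192*m + 21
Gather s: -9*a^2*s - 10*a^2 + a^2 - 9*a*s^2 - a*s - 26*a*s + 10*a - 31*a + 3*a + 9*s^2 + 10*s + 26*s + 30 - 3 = -9*a^2 - 18*a + s^2*(9 - 9*a) + s*(-9*a^2 - 27*a + 36) + 27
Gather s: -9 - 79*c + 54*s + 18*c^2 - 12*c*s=18*c^2 - 79*c + s*(54 - 12*c) - 9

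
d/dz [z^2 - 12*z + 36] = 2*z - 12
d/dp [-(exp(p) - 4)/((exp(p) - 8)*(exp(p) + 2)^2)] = (2*(exp(p) - 8)*(exp(p) - 4) - (exp(p) - 8)*(exp(p) + 2) + (exp(p) - 4)*(exp(p) + 2))*exp(p)/((exp(p) - 8)^2*(exp(p) + 2)^3)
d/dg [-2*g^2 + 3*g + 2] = 3 - 4*g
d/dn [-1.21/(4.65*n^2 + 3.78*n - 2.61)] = (11.253*n + 4.5738)/(4.65*n^2 + 3.78*n - 2.61)^2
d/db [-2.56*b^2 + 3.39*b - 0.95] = 3.39 - 5.12*b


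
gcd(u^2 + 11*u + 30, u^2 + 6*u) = u + 6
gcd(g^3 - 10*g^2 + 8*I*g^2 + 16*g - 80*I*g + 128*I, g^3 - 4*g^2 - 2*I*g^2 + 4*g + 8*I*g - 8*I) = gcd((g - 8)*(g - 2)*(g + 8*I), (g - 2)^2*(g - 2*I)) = g - 2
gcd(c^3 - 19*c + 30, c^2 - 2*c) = c - 2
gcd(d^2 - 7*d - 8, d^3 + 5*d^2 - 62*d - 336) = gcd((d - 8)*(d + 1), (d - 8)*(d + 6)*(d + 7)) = d - 8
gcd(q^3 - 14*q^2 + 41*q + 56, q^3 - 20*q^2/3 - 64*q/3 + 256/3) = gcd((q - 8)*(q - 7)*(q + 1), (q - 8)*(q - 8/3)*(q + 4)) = q - 8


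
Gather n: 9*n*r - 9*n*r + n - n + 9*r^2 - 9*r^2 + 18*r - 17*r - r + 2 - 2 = 0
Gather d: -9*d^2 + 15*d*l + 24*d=-9*d^2 + d*(15*l + 24)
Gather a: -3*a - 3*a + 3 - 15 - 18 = -6*a - 30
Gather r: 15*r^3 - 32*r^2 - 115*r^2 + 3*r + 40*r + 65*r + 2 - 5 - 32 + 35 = 15*r^3 - 147*r^2 + 108*r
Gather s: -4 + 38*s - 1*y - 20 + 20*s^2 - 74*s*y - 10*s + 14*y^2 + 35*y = 20*s^2 + s*(28 - 74*y) + 14*y^2 + 34*y - 24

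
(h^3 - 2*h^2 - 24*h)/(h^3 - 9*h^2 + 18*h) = (h + 4)/(h - 3)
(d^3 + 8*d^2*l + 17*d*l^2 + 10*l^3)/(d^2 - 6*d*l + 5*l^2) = (d^3 + 8*d^2*l + 17*d*l^2 + 10*l^3)/(d^2 - 6*d*l + 5*l^2)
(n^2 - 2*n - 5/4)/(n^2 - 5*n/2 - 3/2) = (n - 5/2)/(n - 3)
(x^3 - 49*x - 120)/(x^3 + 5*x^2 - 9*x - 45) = (x - 8)/(x - 3)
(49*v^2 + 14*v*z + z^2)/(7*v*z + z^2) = (7*v + z)/z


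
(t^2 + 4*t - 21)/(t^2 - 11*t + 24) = (t + 7)/(t - 8)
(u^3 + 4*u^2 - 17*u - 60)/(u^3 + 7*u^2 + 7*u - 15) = (u - 4)/(u - 1)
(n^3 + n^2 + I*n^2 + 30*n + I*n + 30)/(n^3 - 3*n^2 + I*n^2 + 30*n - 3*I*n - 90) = (n + 1)/(n - 3)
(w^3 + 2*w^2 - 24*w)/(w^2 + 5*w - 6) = w*(w - 4)/(w - 1)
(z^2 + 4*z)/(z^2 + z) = (z + 4)/(z + 1)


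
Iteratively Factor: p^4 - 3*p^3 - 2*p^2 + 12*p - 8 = (p - 2)*(p^3 - p^2 - 4*p + 4) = (p - 2)^2*(p^2 + p - 2) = (p - 2)^2*(p - 1)*(p + 2)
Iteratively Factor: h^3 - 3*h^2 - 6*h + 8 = (h - 1)*(h^2 - 2*h - 8) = (h - 4)*(h - 1)*(h + 2)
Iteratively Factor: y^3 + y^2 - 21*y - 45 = (y - 5)*(y^2 + 6*y + 9) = (y - 5)*(y + 3)*(y + 3)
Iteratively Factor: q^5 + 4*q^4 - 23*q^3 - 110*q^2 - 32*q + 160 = (q + 2)*(q^4 + 2*q^3 - 27*q^2 - 56*q + 80) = (q + 2)*(q + 4)*(q^3 - 2*q^2 - 19*q + 20) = (q + 2)*(q + 4)^2*(q^2 - 6*q + 5) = (q - 5)*(q + 2)*(q + 4)^2*(q - 1)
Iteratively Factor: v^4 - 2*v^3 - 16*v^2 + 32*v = (v - 2)*(v^3 - 16*v) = (v - 4)*(v - 2)*(v^2 + 4*v) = (v - 4)*(v - 2)*(v + 4)*(v)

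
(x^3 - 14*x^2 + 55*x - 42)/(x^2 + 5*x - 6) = (x^2 - 13*x + 42)/(x + 6)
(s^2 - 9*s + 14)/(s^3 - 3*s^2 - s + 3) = (s^2 - 9*s + 14)/(s^3 - 3*s^2 - s + 3)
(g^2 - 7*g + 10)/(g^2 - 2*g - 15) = (g - 2)/(g + 3)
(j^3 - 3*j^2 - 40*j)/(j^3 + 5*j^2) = (j - 8)/j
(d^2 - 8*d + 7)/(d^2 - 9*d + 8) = (d - 7)/(d - 8)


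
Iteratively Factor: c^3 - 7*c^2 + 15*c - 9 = (c - 1)*(c^2 - 6*c + 9) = (c - 3)*(c - 1)*(c - 3)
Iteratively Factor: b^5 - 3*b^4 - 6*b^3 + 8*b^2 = (b - 1)*(b^4 - 2*b^3 - 8*b^2) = b*(b - 1)*(b^3 - 2*b^2 - 8*b) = b^2*(b - 1)*(b^2 - 2*b - 8) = b^2*(b - 4)*(b - 1)*(b + 2)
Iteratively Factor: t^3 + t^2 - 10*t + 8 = (t - 2)*(t^2 + 3*t - 4) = (t - 2)*(t - 1)*(t + 4)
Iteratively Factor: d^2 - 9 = (d + 3)*(d - 3)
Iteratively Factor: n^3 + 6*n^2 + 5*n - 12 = (n + 4)*(n^2 + 2*n - 3) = (n + 3)*(n + 4)*(n - 1)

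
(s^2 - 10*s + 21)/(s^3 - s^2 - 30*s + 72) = (s - 7)/(s^2 + 2*s - 24)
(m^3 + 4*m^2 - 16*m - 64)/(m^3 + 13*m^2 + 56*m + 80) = (m - 4)/(m + 5)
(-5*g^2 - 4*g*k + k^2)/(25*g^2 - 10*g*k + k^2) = (-g - k)/(5*g - k)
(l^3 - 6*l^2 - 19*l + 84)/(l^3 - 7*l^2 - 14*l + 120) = (l^2 - 10*l + 21)/(l^2 - 11*l + 30)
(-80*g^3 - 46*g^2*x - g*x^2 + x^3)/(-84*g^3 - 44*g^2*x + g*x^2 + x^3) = (-40*g^2 - 3*g*x + x^2)/(-42*g^2 - g*x + x^2)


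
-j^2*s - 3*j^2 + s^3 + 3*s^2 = (-j + s)*(j + s)*(s + 3)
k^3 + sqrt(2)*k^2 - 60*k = k*(k - 5*sqrt(2))*(k + 6*sqrt(2))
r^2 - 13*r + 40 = (r - 8)*(r - 5)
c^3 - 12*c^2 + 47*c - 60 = (c - 5)*(c - 4)*(c - 3)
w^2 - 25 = (w - 5)*(w + 5)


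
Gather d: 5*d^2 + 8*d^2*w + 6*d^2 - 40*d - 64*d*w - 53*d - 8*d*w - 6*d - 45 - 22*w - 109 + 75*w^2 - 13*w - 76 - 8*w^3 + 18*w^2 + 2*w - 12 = d^2*(8*w + 11) + d*(-72*w - 99) - 8*w^3 + 93*w^2 - 33*w - 242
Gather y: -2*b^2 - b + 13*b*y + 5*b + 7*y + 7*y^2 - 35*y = -2*b^2 + 4*b + 7*y^2 + y*(13*b - 28)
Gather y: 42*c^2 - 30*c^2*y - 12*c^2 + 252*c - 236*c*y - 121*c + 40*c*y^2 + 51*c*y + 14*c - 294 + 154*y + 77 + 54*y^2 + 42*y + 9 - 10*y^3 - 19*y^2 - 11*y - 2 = 30*c^2 + 145*c - 10*y^3 + y^2*(40*c + 35) + y*(-30*c^2 - 185*c + 185) - 210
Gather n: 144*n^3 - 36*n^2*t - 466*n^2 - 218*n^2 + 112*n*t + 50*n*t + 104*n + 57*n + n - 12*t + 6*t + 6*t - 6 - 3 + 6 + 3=144*n^3 + n^2*(-36*t - 684) + n*(162*t + 162)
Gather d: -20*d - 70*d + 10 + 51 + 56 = 117 - 90*d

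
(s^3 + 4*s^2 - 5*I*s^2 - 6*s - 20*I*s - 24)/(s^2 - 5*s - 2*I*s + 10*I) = (s^2 + s*(4 - 3*I) - 12*I)/(s - 5)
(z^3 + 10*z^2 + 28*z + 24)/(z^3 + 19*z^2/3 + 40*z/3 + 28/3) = 3*(z + 6)/(3*z + 7)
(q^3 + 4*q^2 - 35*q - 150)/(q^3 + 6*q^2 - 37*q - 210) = (q + 5)/(q + 7)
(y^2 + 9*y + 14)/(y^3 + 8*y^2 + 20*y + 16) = (y + 7)/(y^2 + 6*y + 8)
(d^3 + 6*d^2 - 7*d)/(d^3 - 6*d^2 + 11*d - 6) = d*(d + 7)/(d^2 - 5*d + 6)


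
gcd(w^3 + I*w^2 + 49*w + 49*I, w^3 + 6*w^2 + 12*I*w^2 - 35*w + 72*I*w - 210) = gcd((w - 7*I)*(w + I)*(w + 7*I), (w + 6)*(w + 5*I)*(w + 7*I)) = w + 7*I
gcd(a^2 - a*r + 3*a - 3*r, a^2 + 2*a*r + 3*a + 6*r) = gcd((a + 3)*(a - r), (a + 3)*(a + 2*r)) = a + 3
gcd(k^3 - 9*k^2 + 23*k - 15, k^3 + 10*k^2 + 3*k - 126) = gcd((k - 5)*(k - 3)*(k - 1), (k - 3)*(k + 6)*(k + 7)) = k - 3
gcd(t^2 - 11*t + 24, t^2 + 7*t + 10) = 1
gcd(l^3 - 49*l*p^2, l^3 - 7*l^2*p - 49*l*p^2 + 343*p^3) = -l^2 + 49*p^2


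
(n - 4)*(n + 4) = n^2 - 16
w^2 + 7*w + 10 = (w + 2)*(w + 5)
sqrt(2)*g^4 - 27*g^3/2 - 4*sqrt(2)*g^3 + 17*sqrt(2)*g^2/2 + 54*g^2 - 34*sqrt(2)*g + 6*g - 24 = (g - 4)*(g - 6*sqrt(2))*(g - sqrt(2))*(sqrt(2)*g + 1/2)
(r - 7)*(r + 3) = r^2 - 4*r - 21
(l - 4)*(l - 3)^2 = l^3 - 10*l^2 + 33*l - 36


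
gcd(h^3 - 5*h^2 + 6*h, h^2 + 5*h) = h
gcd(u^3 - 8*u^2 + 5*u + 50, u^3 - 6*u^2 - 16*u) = u + 2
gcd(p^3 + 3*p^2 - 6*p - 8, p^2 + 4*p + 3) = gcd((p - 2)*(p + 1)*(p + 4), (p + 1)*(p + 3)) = p + 1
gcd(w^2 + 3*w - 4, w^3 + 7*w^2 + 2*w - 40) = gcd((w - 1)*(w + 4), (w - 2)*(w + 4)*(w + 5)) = w + 4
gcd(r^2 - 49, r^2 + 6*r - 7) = r + 7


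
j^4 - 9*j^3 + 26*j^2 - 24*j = j*(j - 4)*(j - 3)*(j - 2)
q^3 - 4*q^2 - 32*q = q*(q - 8)*(q + 4)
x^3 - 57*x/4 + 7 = (x - 7/2)*(x - 1/2)*(x + 4)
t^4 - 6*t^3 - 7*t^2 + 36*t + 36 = (t - 6)*(t - 3)*(t + 1)*(t + 2)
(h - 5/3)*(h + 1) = h^2 - 2*h/3 - 5/3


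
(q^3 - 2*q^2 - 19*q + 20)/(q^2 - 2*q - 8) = (-q^3 + 2*q^2 + 19*q - 20)/(-q^2 + 2*q + 8)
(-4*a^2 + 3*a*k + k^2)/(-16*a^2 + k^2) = (a - k)/(4*a - k)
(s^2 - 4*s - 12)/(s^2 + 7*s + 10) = (s - 6)/(s + 5)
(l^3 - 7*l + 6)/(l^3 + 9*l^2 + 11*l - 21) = (l - 2)/(l + 7)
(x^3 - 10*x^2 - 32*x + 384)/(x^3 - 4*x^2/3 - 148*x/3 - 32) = 3*(x - 8)/(3*x + 2)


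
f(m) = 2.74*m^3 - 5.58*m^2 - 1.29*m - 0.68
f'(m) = 8.22*m^2 - 11.16*m - 1.29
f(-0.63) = -2.77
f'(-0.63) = 9.00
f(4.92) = 184.22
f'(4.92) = 142.78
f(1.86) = -4.75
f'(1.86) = 6.39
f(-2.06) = -45.65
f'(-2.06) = 56.58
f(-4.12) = -281.70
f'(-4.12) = 184.22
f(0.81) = -3.93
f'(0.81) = -4.94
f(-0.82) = -4.88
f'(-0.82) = 13.39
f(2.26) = -0.47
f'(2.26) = 15.47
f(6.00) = 382.54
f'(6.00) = 227.67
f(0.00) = -0.68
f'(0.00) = -1.29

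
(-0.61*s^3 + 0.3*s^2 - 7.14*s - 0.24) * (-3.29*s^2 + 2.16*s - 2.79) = 2.0069*s^5 - 2.3046*s^4 + 25.8405*s^3 - 15.4698*s^2 + 19.4022*s + 0.6696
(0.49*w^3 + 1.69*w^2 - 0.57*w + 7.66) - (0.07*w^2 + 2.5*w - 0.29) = 0.49*w^3 + 1.62*w^2 - 3.07*w + 7.95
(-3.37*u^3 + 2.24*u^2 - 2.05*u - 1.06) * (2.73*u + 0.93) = -9.2001*u^4 + 2.9811*u^3 - 3.5133*u^2 - 4.8003*u - 0.9858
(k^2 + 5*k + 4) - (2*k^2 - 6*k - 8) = -k^2 + 11*k + 12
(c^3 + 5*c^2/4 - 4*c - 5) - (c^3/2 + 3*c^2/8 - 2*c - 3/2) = c^3/2 + 7*c^2/8 - 2*c - 7/2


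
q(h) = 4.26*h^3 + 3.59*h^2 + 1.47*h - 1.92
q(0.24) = -1.30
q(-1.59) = -12.31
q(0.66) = 1.84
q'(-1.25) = 12.46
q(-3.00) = -89.04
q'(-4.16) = 192.77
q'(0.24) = 3.93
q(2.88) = 133.85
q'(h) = 12.78*h^2 + 7.18*h + 1.47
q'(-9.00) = 972.03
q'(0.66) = 11.78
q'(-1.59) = 22.36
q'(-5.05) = 291.13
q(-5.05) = -466.42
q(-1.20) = -5.88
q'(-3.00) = 94.95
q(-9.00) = -2829.90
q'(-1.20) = 11.26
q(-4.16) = -252.59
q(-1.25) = -6.47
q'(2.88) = 128.15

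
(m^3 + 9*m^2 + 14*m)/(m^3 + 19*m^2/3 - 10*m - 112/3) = 3*m/(3*m - 8)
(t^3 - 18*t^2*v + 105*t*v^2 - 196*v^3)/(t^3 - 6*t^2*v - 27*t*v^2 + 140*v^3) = (t - 7*v)/(t + 5*v)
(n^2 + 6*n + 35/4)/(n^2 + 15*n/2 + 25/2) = (n + 7/2)/(n + 5)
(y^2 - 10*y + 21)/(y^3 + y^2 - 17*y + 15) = (y - 7)/(y^2 + 4*y - 5)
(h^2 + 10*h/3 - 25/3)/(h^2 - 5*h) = (3*h^2 + 10*h - 25)/(3*h*(h - 5))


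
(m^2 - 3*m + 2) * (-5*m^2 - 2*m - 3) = -5*m^4 + 13*m^3 - 7*m^2 + 5*m - 6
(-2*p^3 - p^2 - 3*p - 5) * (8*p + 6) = -16*p^4 - 20*p^3 - 30*p^2 - 58*p - 30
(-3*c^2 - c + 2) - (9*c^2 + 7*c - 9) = -12*c^2 - 8*c + 11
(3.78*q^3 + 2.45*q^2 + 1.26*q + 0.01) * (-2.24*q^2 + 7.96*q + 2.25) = -8.4672*q^5 + 24.6008*q^4 + 25.1846*q^3 + 15.5197*q^2 + 2.9146*q + 0.0225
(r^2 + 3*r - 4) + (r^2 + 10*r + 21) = 2*r^2 + 13*r + 17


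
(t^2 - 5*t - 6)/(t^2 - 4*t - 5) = (t - 6)/(t - 5)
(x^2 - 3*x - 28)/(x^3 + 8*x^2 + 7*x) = (x^2 - 3*x - 28)/(x*(x^2 + 8*x + 7))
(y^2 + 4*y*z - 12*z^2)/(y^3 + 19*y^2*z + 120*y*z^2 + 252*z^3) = (y - 2*z)/(y^2 + 13*y*z + 42*z^2)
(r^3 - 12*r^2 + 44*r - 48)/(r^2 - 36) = (r^2 - 6*r + 8)/(r + 6)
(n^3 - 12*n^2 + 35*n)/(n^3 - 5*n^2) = (n - 7)/n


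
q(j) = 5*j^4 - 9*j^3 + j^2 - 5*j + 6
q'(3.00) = 298.00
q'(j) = 20*j^3 - 27*j^2 + 2*j - 5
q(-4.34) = 2556.15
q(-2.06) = 189.26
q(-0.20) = 7.12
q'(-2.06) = -298.53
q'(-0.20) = -6.64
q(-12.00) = 119442.00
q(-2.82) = 546.09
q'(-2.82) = -673.87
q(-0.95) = 23.44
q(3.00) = 162.00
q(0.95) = -1.49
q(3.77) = 529.15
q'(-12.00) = -38477.00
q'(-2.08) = -305.95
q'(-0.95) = -48.42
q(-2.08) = 195.31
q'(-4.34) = -2157.17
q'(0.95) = -10.32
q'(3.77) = 690.44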